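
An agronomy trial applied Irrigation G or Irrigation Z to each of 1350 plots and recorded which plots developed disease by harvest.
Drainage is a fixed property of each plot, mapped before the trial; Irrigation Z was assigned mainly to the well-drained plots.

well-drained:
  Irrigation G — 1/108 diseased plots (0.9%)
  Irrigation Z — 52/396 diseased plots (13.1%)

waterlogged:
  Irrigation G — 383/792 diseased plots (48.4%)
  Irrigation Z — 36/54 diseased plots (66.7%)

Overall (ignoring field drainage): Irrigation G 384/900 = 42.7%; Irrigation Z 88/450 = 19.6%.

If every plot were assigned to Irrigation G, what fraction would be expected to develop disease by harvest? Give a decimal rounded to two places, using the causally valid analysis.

Since field drainage is a pre-existing factor (not a product of the irrigation) and it affects the outcome on its own, it is a confounder. The stratified rates, not the pooled rate, identify the causal effect.
Standardising Irrigation G to the population field drainage mix: 0.373·1/108 + 0.627·383/792 = 0.307.

0.31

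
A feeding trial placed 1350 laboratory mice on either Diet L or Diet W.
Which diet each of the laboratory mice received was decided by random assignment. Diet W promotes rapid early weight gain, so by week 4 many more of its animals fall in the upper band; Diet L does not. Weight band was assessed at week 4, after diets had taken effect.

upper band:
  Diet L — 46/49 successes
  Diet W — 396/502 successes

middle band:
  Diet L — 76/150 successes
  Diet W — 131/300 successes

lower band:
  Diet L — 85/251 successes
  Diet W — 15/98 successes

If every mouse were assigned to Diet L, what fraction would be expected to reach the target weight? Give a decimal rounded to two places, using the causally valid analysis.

0.46

The stratified and pooled comparisons disagree (Diet L wins within each week-4 weight band; Diet W wins overall), so the answer turns on the causal role of week-4 weight band.
Week-4 weight band here is a post-treatment variable shaped by the diet; conditioning on it would introduce bias rather than remove it. The overall comparison is the causal one.
So P(outcome | do(Diet L)) is just the pooled rate for Diet L: 207/450 = 0.460.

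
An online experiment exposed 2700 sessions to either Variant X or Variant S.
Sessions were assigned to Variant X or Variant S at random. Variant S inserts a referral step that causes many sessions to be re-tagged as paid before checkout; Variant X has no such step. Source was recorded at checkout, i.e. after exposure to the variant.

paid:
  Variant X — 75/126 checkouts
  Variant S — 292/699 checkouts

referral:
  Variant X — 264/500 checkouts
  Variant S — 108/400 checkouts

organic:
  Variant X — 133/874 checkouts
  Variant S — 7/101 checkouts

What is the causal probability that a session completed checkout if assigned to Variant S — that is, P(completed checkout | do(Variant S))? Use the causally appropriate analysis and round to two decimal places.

0.34

Traffic source is recorded after the variant and is itself shifted by it — it sits on the causal path from variant to outcome. Conditioning on a mediator would strip out part of the effect we want; the pooled comparison gives the total causal effect.
So P(outcome | do(Variant S)) is just the pooled rate for Variant S: 407/1200 = 0.339.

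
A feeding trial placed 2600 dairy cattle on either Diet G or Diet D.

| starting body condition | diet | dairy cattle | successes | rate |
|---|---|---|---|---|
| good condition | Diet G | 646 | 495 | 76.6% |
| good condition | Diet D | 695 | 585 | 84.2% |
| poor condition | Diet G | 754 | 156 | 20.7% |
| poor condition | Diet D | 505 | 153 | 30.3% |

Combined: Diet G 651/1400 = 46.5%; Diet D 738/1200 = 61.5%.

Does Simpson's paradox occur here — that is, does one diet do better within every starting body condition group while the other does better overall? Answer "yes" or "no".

Within each starting body condition level (good condition 76.6% vs 84.2%; poor condition 20.7% vs 30.3%), Diet D has the higher rate every time. Pooled: 46.5% vs 61.5% — Diet D has the higher rate overall. They agree.

no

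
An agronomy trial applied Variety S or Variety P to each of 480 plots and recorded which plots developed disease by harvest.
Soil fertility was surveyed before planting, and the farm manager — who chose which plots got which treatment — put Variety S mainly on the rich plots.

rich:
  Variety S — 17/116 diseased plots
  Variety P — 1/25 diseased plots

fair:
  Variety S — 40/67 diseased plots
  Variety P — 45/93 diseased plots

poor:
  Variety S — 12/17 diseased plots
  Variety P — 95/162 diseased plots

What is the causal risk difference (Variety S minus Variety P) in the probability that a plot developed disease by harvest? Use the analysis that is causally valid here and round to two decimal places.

+0.11

Soil fertility is set before the variety has any effect — it is not caused by the variety — and it independently drives the outcome. That makes it a confounder, so the causal comparison is within soil fertility levels.
Adjusting over the population distribution of soil fertility: 0.294·(0.147−0.040) + 0.333·(0.597−0.484) + 0.373·(0.706−0.586) = +0.114.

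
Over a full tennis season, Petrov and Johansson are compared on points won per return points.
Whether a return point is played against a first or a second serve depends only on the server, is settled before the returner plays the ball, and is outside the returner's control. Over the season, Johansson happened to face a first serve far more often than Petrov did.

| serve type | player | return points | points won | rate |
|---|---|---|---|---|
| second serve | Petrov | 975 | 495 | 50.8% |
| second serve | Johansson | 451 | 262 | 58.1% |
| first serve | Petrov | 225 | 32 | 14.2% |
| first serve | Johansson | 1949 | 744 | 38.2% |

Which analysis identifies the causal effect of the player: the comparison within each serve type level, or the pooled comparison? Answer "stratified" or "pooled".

stratified

Since serve type is a pre-existing factor (not a product of the player) and it affects the outcome on its own, it is a confounder. The stratified rates, not the pooled rate, identify the causal effect.
Within each level — second serve: 50.8% vs 58.1%; first serve: 14.2% vs 38.2% — Johansson is higher every time.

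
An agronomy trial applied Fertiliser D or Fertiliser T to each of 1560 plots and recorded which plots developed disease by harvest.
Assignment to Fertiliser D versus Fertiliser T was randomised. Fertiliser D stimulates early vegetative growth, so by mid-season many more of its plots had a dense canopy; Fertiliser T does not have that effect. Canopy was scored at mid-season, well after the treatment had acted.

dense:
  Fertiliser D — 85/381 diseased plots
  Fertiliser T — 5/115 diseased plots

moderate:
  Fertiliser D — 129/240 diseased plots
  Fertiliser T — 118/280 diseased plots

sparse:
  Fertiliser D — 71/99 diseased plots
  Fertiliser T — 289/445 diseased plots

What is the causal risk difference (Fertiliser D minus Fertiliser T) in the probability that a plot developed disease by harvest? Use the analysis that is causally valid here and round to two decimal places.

Mid-season canopy lies on the pathway fertiliser → mid-season canopy → outcome, so adjusting for it blocks the indirect effect. For the total causal effect of fertiliser, use the unadjusted pooled rates.
The causal difference is the pooled difference: 0.396 − 0.490 = -0.095.

-0.09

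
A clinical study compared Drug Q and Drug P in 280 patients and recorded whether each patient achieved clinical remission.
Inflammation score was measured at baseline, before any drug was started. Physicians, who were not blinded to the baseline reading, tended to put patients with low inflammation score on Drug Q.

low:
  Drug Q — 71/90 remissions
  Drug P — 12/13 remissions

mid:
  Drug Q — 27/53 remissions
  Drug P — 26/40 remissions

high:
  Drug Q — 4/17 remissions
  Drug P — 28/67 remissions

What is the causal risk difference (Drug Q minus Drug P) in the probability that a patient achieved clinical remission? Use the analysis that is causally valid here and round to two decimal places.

-0.15

Inflammation score satisfies the back-door criterion: it is not a descendant of the drug, and it blocks the spurious path from drug to outcome. Adjusting for it (i.e., using the within-inflammation score rates) gives the causal effect.
Adjusting over the population distribution of inflammation score: 0.368·(0.789−0.923) + 0.332·(0.509−0.650) + 0.300·(0.235−0.418) = -0.151.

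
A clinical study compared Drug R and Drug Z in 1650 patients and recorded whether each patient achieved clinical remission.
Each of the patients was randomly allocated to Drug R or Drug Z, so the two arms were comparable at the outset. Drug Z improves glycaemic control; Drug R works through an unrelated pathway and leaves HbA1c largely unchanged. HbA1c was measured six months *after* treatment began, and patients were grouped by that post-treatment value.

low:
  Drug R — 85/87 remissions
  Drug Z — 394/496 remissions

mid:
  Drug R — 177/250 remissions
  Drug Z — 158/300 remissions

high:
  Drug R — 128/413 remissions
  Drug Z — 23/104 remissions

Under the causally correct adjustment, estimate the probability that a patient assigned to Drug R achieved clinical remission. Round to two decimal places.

The distribution of HbA1c is itself part of what the drug does — it is an intermediate outcome. Holding it fixed would remove that part of the effect; the total effect is the pooled difference.
So P(outcome | do(Drug R)) is just the pooled rate for Drug R: 390/750 = 0.520.

0.52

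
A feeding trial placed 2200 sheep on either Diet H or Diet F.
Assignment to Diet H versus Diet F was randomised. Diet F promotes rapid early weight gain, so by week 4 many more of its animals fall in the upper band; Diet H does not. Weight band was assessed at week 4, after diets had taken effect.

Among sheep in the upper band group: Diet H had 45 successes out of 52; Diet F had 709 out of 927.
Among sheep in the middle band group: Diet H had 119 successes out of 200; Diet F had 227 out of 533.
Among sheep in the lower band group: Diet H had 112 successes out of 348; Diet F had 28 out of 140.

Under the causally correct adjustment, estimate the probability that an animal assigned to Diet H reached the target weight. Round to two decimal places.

Within every week-4 weight band level Diet H has the higher rate, yet pooled Diet F does — Simpson's reversal.
Week-4 weight band is recorded after the diet and is itself shifted by it — it sits on the causal path from diet to outcome. Conditioning on a mediator would strip out part of the effect we want; the pooled comparison gives the total causal effect.
So P(outcome | do(Diet H)) is just the pooled rate for Diet H: 276/600 = 0.460.

0.46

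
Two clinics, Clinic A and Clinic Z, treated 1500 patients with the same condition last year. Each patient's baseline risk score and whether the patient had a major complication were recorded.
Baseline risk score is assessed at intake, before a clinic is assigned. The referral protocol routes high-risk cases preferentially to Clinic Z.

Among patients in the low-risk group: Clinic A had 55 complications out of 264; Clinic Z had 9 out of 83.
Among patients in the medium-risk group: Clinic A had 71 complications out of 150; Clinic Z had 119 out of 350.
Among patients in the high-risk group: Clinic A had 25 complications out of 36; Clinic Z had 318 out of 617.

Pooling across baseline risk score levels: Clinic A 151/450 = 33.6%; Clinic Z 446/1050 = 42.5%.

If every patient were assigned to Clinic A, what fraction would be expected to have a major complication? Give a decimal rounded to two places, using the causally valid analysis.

Nothing the clinic does changes baseline risk score; the imbalance is an allocation artefact. With baseline risk score also predicting the outcome, the pooled figure is confounded, and the within-stratum comparison is the causal one.
Standardising Clinic A to the population baseline risk score mix: 0.231·55/264 + 0.333·71/150 + 0.435·25/36 = 0.508.

0.51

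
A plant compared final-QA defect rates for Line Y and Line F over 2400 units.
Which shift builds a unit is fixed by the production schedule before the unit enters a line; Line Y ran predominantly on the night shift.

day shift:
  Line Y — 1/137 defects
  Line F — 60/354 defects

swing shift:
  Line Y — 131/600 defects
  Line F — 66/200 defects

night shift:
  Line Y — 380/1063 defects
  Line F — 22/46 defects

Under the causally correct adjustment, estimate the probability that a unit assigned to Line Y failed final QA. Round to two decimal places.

Line Y is lower inside every shift stratum but Line F is lower in aggregate. Whether to stratify depends on how shift relates to the line.
Here shift is a common cause — it drives both which line a case falls under and the outcome. The crude comparison mixes populations; the stratum-specific rates are the causally relevant ones.
Standardising Line Y to the population shift mix: 0.205·1/137 + 0.333·131/600 + 0.462·380/1063 = 0.239.

0.24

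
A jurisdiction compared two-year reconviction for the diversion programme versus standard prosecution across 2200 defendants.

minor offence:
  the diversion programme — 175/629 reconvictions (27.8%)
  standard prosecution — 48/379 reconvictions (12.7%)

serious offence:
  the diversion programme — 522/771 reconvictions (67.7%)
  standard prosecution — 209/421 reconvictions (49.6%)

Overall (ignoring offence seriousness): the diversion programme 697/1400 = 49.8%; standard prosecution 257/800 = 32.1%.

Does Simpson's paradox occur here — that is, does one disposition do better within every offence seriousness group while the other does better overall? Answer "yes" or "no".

no

Within each offence seriousness level (minor offence 27.8% vs 12.7%; serious offence 67.7% vs 49.6%), standard prosecution has the lower rate every time. Pooled: 49.8% vs 32.1% — standard prosecution has the lower rate overall. They agree.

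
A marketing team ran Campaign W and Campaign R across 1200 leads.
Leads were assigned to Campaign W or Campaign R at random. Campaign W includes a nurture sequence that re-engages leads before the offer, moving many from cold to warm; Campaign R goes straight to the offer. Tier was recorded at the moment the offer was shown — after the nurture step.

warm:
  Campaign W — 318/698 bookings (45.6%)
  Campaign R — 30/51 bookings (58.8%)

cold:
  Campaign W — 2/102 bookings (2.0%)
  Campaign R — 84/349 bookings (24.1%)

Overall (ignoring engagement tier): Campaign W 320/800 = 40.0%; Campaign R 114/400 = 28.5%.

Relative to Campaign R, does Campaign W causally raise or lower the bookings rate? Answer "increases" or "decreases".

Stratifying would compare campaigns among leads the campaigns themselves sorted into engagement tier groups — a form of selection on an intermediate. The unconditioned pooled rates give the total causal effect.
Pooled: Campaign W 40.0% vs Campaign R 28.5%; Campaign W is higher overall.

increases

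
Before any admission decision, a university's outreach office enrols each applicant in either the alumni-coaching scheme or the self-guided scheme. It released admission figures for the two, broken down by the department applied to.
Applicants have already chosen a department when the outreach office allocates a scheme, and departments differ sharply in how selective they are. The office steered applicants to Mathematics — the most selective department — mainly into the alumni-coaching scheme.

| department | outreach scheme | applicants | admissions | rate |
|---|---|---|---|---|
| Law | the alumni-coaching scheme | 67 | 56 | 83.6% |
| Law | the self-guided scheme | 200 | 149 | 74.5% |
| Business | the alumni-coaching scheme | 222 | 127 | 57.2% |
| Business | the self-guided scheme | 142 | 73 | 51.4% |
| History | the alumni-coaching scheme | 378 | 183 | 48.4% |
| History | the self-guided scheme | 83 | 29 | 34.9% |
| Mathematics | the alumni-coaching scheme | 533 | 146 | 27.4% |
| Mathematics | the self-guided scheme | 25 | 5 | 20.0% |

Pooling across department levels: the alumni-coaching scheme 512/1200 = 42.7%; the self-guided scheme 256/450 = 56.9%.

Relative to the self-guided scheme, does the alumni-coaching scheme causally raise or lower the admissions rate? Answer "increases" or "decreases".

increases

Within every department level the alumni-coaching scheme has the higher rate, yet pooled the self-guided scheme does — Simpson's reversal.
Here department is a common cause — it drives both which outreach scheme a case falls under and the outcome. The crude comparison mixes populations; the stratum-specific rates are the causally relevant ones.
Within each level — Law: 83.6% vs 74.5%; Business: 57.2% vs 51.4%; History: 48.4% vs 34.9%; Mathematics: 27.4% vs 20.0% — the alumni-coaching scheme is higher every time.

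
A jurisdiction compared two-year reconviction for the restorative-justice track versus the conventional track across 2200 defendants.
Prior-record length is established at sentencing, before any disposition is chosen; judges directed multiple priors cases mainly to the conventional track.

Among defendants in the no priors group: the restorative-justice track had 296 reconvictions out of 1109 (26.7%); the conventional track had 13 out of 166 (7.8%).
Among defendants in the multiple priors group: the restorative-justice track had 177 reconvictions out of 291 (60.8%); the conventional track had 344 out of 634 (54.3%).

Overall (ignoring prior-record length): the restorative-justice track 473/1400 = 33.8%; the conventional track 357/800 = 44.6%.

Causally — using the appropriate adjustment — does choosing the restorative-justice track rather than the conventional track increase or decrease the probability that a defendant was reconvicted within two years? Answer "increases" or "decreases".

increases

Nothing the disposition does changes prior-record length; the imbalance is an allocation artefact. With prior-record length also predicting the outcome, the pooled figure is confounded, and the within-stratum comparison is the causal one.
Within each level — no priors: 26.7% vs 7.8%; multiple priors: 60.8% vs 54.3% — the conventional track is lower every time.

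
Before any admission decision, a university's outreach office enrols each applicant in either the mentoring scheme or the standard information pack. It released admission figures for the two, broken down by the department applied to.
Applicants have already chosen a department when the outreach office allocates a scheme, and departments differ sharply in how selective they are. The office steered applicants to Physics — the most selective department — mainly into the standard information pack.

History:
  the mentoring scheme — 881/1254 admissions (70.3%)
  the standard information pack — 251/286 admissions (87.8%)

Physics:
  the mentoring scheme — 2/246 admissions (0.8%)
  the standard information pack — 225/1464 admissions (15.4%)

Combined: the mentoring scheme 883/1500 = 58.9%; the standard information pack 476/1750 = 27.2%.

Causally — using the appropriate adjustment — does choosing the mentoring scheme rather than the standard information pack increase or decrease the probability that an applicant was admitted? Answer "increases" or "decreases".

Department differs across outreach schemes for reasons unrelated to any effect of the outreach scheme itself, and it separately predicts the outcome — a classic confounder. We must compare within department levels.
Within each level — History: 70.3% vs 87.8%; Physics: 0.8% vs 15.4% — the standard information pack is higher every time.

decreases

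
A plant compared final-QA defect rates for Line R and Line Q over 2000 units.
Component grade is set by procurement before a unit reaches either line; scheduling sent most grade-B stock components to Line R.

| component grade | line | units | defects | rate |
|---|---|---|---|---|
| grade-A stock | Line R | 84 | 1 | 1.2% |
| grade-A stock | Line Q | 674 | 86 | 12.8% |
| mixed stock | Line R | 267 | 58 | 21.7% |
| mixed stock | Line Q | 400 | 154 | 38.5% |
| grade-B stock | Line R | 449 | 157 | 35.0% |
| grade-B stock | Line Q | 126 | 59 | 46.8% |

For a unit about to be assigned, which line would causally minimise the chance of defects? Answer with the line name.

Line R

Component grade is set before the line has any effect — it is not caused by the line — and it independently drives the outcome. That makes it a confounder, so the causal comparison is within component grade levels.
Within each level — grade-A stock: 1.2% vs 12.8%; mixed stock: 21.7% vs 38.5%; grade-B stock: 35.0% vs 46.8% — Line R is lower every time.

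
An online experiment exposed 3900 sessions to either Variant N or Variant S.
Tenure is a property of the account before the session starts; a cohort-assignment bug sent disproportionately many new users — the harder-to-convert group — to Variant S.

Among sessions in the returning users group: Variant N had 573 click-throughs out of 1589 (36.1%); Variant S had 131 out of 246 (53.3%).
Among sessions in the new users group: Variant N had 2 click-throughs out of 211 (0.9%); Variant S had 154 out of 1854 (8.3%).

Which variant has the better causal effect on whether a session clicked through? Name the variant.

The user tenure-specific comparison favours Variant S throughout, but the pooled figures favour Variant N. The question is whether to condition on user tenure.
User tenure is set before the variant has any effect — it is not caused by the variant — and it independently drives the outcome. That makes it a confounder, so the causal comparison is within user tenure levels.
Within each level — returning users: 36.1% vs 53.3%; new users: 0.9% vs 8.3% — Variant S is higher every time.

Variant S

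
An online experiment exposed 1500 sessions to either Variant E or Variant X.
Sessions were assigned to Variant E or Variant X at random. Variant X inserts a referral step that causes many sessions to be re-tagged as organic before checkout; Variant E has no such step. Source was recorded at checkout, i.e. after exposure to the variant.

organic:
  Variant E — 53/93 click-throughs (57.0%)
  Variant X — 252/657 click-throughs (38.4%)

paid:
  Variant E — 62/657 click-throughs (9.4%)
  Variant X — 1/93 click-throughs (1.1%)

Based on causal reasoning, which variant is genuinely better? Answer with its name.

Variant X

The traffic source-specific comparison favours Variant E throughout, but the pooled figures favour Variant X. The question is whether to condition on traffic source.
Traffic source is downstream of the variant. One should not condition on a consequence of treatment, so the overall rates are the right comparison.
Pooled: Variant E 15.3% vs Variant X 33.7%; Variant X is higher overall.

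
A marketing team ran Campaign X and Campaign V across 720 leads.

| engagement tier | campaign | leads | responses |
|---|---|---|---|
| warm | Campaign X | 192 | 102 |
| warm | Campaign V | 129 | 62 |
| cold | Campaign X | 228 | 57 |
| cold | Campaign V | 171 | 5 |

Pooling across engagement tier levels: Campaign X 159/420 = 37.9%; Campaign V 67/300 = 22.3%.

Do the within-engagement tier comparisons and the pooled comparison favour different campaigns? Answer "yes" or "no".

Within each engagement tier level (warm 53.1% vs 48.1%; cold 25.0% vs 2.9%), Campaign X has the higher rate every time. Pooled: 37.9% vs 22.3% — Campaign X has the higher rate overall. They agree.

no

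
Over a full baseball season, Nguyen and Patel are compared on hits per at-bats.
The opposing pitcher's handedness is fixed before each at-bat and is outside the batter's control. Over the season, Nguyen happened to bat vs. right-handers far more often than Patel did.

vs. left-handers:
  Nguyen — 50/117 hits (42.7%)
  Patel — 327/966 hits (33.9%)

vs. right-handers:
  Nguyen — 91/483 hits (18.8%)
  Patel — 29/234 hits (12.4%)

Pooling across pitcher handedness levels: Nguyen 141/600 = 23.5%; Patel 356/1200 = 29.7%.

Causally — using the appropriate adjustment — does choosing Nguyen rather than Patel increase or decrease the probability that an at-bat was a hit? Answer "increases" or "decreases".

increases

The stratified and pooled comparisons disagree (Nguyen wins within each pitcher handedness; Patel wins overall), so the answer turns on the causal role of pitcher handedness.
Here pitcher handedness is a common cause — it drives both which player a case falls under and the outcome. The crude comparison mixes populations; the stratum-specific rates are the causally relevant ones.
Within each level — vs. left-handers: 42.7% vs 33.9%; vs. right-handers: 18.8% vs 12.4% — Nguyen is higher every time.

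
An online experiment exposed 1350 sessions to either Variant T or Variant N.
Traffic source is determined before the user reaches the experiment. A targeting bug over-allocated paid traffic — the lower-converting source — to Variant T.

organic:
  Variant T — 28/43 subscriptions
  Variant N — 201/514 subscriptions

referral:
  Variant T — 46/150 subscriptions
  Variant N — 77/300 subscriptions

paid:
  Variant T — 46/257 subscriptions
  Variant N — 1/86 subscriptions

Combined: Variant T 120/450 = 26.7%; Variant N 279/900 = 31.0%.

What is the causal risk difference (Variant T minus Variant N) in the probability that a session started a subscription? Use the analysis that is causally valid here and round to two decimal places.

The stratified and pooled comparisons disagree (Variant T wins within each traffic source; Variant N wins overall), so the answer turns on the causal role of traffic source.
Since traffic source is a pre-existing factor (not a product of the variant) and it affects the outcome on its own, it is a confounder. The stratified rates, not the pooled rate, identify the causal effect.
Adjusting over the population distribution of traffic source: 0.413·(0.651−0.391) + 0.333·(0.307−0.257) + 0.254·(0.179−0.012) = +0.167.

+0.17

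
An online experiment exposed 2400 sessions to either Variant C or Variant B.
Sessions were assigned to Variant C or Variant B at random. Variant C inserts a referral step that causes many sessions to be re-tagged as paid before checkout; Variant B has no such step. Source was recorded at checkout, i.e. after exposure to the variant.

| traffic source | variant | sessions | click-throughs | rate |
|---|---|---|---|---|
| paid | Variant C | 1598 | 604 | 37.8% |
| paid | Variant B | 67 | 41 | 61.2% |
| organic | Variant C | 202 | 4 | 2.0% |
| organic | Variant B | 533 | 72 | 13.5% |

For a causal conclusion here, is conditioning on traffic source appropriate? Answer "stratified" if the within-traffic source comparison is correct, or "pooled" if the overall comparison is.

The stratified and pooled comparisons disagree (Variant B wins within each traffic source; Variant C wins overall), so the answer turns on the causal role of traffic source.
Traffic source is downstream of the variant. One should not condition on a consequence of treatment, so the overall rates are the right comparison.
Pooled: Variant C 33.8% vs Variant B 18.8%; Variant C is higher overall.

pooled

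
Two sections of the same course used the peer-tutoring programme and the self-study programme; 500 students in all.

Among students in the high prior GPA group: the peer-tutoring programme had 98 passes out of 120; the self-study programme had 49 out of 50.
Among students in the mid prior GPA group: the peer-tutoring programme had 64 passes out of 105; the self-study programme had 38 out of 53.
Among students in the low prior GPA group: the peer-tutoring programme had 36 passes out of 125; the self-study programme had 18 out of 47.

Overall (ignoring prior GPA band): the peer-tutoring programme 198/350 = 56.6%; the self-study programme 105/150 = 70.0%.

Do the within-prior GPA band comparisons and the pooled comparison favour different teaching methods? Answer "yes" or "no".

Within each prior GPA band level (high prior GPA 81.7% vs 98.0%; mid prior GPA 61.0% vs 71.7%; low prior GPA 28.8% vs 38.3%), the self-study programme has the higher rate every time. Pooled: 56.6% vs 70.0% — the self-study programme has the higher rate overall. They agree.

no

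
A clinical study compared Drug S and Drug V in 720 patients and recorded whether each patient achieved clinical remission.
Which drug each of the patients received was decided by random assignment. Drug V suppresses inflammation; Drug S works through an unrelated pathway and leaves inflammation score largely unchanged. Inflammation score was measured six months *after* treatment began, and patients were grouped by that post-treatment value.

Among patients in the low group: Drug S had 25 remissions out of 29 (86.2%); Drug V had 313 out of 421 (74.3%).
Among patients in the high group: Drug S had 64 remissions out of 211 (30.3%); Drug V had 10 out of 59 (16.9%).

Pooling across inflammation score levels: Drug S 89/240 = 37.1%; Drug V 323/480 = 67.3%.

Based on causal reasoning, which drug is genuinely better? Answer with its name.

The distribution of inflammation score is itself part of what the drug does — it is an intermediate outcome. Holding it fixed would remove that part of the effect; the total effect is the pooled difference.
Pooled: Drug S 37.1% vs Drug V 67.3%; Drug V is higher overall.

Drug V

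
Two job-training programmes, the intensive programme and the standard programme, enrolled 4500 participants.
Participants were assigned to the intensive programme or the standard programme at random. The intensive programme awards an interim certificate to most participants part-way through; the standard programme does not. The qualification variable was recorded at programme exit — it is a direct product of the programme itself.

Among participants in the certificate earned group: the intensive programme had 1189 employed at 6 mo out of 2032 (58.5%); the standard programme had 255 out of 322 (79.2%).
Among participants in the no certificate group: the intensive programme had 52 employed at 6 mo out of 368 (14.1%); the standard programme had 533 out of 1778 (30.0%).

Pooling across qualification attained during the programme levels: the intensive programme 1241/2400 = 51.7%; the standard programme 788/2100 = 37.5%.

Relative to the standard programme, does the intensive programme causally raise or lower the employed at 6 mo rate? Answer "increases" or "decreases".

Qualification attained during the programme is recorded after the programme and is itself shifted by it — it sits on the causal path from programme to outcome. Conditioning on a mediator would strip out part of the effect we want; the pooled comparison gives the total causal effect.
Pooled: the intensive programme 51.7% vs the standard programme 37.5%; the intensive programme is higher overall.

increases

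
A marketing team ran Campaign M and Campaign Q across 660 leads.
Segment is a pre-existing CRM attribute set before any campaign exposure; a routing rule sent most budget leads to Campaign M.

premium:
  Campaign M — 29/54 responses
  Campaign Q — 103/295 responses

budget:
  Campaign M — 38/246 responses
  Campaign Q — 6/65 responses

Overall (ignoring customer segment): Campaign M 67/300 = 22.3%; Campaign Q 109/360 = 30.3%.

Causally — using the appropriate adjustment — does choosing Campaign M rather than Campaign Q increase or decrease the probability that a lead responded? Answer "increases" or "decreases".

increases

The customer segment-specific comparison favours Campaign M throughout, but the pooled figures favour Campaign Q. The question is whether to condition on customer segment.
Customer segment differs across campaigns for reasons unrelated to any effect of the campaign itself, and it separately predicts the outcome — a classic confounder. We must compare within customer segment levels.
Within each level — premium: 53.7% vs 34.9%; budget: 15.4% vs 9.2% — Campaign M is higher every time.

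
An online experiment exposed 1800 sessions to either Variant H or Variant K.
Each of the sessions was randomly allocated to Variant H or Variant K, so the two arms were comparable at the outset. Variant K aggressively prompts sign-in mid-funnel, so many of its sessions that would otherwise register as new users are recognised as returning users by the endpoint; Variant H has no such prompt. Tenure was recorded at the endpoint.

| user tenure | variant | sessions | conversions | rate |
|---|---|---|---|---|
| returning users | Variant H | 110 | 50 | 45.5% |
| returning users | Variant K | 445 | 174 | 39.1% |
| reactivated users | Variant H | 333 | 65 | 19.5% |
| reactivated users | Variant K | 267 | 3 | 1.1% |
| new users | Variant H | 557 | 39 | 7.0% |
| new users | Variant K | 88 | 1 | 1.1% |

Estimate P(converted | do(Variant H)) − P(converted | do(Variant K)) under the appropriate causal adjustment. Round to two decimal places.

-0.07

The distribution of user tenure is itself part of what the variant does — it is an intermediate outcome. Holding it fixed would remove that part of the effect; the total effect is the pooled difference.
The causal difference is the pooled difference: 0.154 − 0.223 = -0.069.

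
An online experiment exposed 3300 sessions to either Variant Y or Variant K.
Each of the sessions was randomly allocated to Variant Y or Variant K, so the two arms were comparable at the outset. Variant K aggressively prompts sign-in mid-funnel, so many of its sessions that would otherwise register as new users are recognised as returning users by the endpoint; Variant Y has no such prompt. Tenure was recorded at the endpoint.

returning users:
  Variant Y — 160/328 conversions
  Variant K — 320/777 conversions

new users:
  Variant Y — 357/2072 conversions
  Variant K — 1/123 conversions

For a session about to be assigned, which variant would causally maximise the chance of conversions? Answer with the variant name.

The distribution of user tenure is itself part of what the variant does — it is an intermediate outcome. Holding it fixed would remove that part of the effect; the total effect is the pooled difference.
Pooled: Variant Y 21.5% vs Variant K 35.7%; Variant K is higher overall.

Variant K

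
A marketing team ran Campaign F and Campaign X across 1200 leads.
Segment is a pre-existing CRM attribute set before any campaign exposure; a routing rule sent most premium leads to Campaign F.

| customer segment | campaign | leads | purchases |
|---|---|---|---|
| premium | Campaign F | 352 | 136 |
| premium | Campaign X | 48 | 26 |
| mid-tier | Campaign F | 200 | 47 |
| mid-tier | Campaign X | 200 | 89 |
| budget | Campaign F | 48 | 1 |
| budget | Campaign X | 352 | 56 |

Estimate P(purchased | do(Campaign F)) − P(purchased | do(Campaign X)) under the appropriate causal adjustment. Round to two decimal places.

Here customer segment is a common cause — it drives both which campaign a case falls under and the outcome. The crude comparison mixes populations; the stratum-specific rates are the causally relevant ones.
Adjusting over the population distribution of customer segment: 0.333·(0.386−0.542) + 0.333·(0.235−0.445) + 0.333·(0.021−0.159) = -0.168.

-0.17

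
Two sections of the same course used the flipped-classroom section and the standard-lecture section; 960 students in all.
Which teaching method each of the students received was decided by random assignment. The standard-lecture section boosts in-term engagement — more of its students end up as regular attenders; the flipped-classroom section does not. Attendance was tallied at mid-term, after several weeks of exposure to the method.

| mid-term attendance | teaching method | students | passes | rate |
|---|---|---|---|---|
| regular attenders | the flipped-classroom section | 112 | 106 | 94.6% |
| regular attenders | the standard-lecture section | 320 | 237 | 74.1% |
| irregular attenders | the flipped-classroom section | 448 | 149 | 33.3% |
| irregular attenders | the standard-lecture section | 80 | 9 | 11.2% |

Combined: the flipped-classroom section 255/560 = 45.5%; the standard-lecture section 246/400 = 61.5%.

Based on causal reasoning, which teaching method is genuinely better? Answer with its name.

Within every mid-term attendance level the flipped-classroom section has the higher rate, yet pooled the standard-lecture section does — Simpson's reversal.
Stratifying would compare teaching methods among students the teaching methods themselves sorted into mid-term attendance groups — a form of selection on an intermediate. The unconditioned pooled rates give the total causal effect.
Pooled: the flipped-classroom section 45.5% vs the standard-lecture section 61.5%; the standard-lecture section is higher overall.

the standard-lecture section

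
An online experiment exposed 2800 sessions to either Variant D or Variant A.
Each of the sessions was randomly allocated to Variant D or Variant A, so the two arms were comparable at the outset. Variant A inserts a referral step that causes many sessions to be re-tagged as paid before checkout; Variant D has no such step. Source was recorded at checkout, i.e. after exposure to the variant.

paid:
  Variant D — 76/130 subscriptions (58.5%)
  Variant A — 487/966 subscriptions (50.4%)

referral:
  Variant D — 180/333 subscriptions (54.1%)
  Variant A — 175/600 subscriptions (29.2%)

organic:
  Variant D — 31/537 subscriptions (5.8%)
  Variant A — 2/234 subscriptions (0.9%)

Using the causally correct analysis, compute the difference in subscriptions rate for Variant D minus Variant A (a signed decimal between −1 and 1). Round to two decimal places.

-0.08

Traffic source is recorded after the variant and is itself shifted by it — it sits on the causal path from variant to outcome. Conditioning on a mediator would strip out part of the effect we want; the pooled comparison gives the total causal effect.
The causal difference is the pooled difference: 0.287 − 0.369 = -0.082.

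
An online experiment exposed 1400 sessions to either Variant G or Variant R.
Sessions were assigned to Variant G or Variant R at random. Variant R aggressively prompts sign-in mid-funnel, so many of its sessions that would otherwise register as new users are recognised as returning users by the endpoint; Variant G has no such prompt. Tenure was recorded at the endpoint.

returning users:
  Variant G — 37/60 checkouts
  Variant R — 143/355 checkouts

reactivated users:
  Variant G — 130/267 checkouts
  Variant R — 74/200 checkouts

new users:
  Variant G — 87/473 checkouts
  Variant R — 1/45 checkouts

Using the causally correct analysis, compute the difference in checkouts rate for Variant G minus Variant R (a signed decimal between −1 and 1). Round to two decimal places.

User tenure is downstream of the variant. One should not condition on a consequence of treatment, so the overall rates are the right comparison.
The causal difference is the pooled difference: 0.318 − 0.363 = -0.046.

-0.05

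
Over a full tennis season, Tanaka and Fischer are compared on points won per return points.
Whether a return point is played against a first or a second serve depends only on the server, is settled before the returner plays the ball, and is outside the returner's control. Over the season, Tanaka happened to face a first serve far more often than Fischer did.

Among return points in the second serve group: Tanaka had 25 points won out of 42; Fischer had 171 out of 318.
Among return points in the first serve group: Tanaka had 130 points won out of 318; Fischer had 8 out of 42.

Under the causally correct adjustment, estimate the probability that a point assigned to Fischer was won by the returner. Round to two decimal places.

Within every serve type level Tanaka has the higher rate, yet pooled Fischer does — Simpson's reversal.
Nothing the player does changes serve type; the imbalance is an allocation artefact. With serve type also predicting the outcome, the pooled figure is confounded, and the within-stratum comparison is the causal one.
Standardising Fischer to the population serve type mix: 0.500·171/318 + 0.500·8/42 = 0.364.

0.36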